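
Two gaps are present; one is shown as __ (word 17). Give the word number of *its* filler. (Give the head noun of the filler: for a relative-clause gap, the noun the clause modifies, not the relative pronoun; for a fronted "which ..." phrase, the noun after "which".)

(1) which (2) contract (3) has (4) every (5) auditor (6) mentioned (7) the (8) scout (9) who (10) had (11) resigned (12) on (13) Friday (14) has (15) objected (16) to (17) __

The marked gap is the object of the preposition "to" of "objected".
Its filler is the fronted wh-phrase "which contract", at word 2.
(The other dependency links word 8 to a gap after word 9.)

2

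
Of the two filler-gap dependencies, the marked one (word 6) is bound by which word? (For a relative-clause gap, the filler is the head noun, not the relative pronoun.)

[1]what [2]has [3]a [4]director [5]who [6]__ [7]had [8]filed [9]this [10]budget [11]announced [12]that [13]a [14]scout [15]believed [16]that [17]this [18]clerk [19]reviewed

4

The marked gap is inside the relative clause, the subject of "filed".
Its filler is the head noun "director" (via "who"), at word 4.
(The other dependency links word 1 to a gap after word 19.)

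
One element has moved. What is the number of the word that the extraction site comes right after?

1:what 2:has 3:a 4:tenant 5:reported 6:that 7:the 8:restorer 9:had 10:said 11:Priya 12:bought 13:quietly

12

The displaced element is "what" (word 1).
It is linked across 2 clause boundaries (that → Ø).
It functions as the direct object of "bought", so the gap sits immediately after word 12 ("bought").
Base order: A tenant has reported that the restorer had said Priya bought what quietly.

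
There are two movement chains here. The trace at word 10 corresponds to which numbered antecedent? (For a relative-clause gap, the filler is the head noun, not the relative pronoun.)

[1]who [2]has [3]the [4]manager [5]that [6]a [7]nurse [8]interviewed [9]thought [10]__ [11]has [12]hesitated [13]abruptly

The marked gap is the subject of "hesitated".
Its filler is the fronted wh-phrase "who", at word 1.
(The other dependency links word 4 to a gap after word 8.)

1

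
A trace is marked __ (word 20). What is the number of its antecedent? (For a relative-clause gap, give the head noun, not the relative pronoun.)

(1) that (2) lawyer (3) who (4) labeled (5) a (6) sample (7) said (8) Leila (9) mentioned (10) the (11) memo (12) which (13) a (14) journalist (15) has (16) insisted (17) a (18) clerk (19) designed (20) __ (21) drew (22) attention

11

The gap at 20 is the object of "designed", inside a relative clause.
The relative pronoun is "which" (word 12); it is bound by the head noun immediately before it.
Its filler is the head noun "memo", at word 11.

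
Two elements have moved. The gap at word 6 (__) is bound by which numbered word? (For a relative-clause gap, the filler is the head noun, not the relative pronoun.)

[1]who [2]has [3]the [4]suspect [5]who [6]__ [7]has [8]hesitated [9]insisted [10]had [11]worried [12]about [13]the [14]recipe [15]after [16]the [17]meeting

The marked gap is inside the relative clause, the subject of "hesitated".
Its filler is the head noun "suspect" (via "who"), at word 4.
(The other dependency links word 1 to a gap after word 9.)

4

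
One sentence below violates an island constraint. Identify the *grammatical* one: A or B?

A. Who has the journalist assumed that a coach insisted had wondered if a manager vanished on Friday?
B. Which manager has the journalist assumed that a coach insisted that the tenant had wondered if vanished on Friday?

A

In B, the wh-phrase is extracted from inside a wh-island (introduced by "if"), which blocks movement.
In A, the extraction path crosses only that-complement boundaries, which are transparent.
So A is grammatical.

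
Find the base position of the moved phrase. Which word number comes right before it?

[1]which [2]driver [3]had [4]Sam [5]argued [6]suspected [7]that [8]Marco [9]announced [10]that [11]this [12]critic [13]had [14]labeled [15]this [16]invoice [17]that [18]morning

5

The displaced element is "which driver" (word 2).
It is linked across 1 clause boundary (Ø).
It functions as the subject of "suspected", so the gap sits immediately after word 5 ("argued").
Base order: Sam had argued that which driver suspected that Marco announced that this critic had labeled this invoice that morning.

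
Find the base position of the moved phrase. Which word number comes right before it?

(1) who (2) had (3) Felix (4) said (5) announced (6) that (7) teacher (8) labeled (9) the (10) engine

4

The displaced element is "who" (word 1).
It is linked across 1 clause boundary (Ø).
It functions as the subject of "announced", so the gap sits immediately after word 4 ("said").
Base order: Felix had said who announced that teacher labeled the engine.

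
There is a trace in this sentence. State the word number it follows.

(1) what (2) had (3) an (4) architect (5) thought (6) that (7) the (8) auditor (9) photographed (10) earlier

The displaced element is "what" (word 1).
It is linked across 1 clause boundary (that).
It functions as the direct object of "photographed", so the gap sits immediately after word 9 ("photographed").
Base order: An architect had thought that the auditor photographed what earlier.

9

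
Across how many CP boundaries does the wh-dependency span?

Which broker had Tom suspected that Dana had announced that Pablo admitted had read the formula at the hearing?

3

"which broker" is extracted from the subject of "read".
Boundaries crossed, outermost first: [that], [that], [Ø] — 3 in total.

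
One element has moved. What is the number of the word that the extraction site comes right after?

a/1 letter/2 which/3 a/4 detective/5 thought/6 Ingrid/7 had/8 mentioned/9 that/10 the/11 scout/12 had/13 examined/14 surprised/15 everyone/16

14

The displaced element is "a letter" (word 2).
It is linked across 2 clause boundaries (Ø → that).
It functions as the direct object of "examined", so the gap sits immediately after word 14 ("examined").
Base order: A detective thought Ingrid had mentioned that the scout had examined a letter.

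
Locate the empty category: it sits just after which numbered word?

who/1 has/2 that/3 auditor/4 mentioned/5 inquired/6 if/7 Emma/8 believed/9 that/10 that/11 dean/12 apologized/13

5

The displaced element is "who" (word 1).
It is linked across 1 clause boundary (Ø).
It functions as the subject of "inquired", so the gap sits immediately after word 5 ("mentioned").
Base order: That auditor has mentioned who inquired if Emma believed that that dean apologized.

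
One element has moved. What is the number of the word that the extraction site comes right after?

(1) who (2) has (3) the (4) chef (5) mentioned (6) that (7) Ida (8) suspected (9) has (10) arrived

8

The displaced element is "who" (word 1).
It is linked across 2 clause boundaries (that → Ø).
It functions as the subject of "arrived", so the gap sits immediately after word 8 ("suspected").
Base order: The chef has mentioned that Ida suspected that who has arrived.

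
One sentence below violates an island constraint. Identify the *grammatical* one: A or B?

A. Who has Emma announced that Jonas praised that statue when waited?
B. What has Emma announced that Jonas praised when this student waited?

B

In A, the wh-phrase is extracted from inside an adjunct island (introduced by "when"), which blocks movement.
In B, the extraction path crosses only that-complement boundaries, which are transparent.
So B is grammatical.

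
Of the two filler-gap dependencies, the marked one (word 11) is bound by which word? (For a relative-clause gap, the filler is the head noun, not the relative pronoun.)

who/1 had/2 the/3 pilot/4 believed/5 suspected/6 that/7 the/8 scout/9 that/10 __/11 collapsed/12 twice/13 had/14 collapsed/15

9

The marked gap is inside the relative clause, the subject of "collapsed".
Its filler is the head noun "scout" (via "that"), at word 9.
(The other dependency links word 1 to a gap after word 5.)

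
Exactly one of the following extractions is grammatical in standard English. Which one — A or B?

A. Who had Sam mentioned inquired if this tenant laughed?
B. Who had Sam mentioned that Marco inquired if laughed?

In B, the wh-phrase is extracted from inside a wh-island (introduced by "if"), which blocks movement.
In A, the extraction path crosses only that-complement boundaries, which are transparent.
So A is grammatical.

A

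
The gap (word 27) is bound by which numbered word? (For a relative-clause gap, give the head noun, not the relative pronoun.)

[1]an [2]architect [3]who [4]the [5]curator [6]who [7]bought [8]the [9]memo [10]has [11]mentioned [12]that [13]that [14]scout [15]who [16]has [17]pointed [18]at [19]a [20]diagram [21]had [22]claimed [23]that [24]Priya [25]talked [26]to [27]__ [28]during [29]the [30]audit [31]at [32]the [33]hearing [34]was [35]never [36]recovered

The gap at 27 is the prepositional object of "talked", inside a relative clause.
The relative pronoun is "who" (word 3); it is bound by the head noun immediately before it.
Its filler is the head noun "architect", at word 2.

2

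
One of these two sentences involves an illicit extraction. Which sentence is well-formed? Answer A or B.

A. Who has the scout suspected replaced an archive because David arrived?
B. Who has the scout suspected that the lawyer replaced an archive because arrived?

In B, the wh-phrase is extracted from inside an adjunct island (introduced by "because"), which blocks movement.
In A, the extraction path crosses only that-complement boundaries, which are transparent.
So A is grammatical.

A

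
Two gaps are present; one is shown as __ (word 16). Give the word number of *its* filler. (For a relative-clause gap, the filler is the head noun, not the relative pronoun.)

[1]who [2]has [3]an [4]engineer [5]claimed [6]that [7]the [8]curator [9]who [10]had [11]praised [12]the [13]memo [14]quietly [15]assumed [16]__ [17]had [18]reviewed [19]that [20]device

1

The marked gap is the subject of "reviewed".
Its filler is the fronted wh-phrase "who", at word 1.
(The other dependency links word 8 to a gap after word 9.)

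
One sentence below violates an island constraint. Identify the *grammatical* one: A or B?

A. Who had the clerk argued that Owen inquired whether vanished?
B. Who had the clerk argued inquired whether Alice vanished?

In A, the wh-phrase is extracted from inside a wh-island (introduced by "whether"), which blocks movement.
In B, the extraction path crosses only that-complement boundaries, which are transparent.
So B is grammatical.

B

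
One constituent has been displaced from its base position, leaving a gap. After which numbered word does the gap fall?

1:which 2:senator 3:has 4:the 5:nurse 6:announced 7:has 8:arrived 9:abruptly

6

The displaced element is "which senator" (word 2).
It is linked across 1 clause boundary (Ø).
It functions as the subject of "arrived", so the gap sits immediately after word 6 ("announced").
Base order: The nurse has announced that which senator has arrived abruptly.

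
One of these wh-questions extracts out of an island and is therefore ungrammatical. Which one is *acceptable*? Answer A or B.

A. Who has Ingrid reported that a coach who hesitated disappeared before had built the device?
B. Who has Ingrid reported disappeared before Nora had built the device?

B

In A, the wh-phrase is extracted from inside an adjunct island (introduced by "before"), which blocks movement.
In B, the extraction path crosses only that-complement boundaries, which are transparent.
So B is grammatical.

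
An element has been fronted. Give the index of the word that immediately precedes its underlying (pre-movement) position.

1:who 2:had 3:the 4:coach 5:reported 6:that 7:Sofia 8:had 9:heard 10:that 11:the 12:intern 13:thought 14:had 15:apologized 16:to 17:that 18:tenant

13

The displaced element is "who" (word 1).
It is linked across 3 clause boundaries (that → that → Ø).
It functions as the subject of "apologized", so the gap sits immediately after word 13 ("thought").
Base order: The coach had reported that Sofia had heard that the intern thought that who had apologized to that tenant.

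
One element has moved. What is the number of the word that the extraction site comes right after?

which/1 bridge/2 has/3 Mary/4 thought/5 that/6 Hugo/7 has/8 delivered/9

The displaced element is "which bridge" (word 2).
It is linked across 1 clause boundary (that).
It functions as the direct object of "delivered", so the gap sits immediately after word 9 ("delivered").
Base order: Mary has thought that Hugo has delivered which bridge.

9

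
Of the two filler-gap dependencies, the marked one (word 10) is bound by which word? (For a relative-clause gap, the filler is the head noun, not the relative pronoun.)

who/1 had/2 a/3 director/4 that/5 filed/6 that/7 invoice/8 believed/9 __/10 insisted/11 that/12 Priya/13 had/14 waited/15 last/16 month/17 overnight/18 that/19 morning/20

1

The marked gap is the subject of "insisted".
Its filler is the fronted wh-phrase "who", at word 1.
(The other dependency links word 4 to a gap after word 5.)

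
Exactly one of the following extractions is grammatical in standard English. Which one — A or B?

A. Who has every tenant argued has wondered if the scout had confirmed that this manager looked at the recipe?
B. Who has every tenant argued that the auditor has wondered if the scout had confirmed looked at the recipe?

In B, the wh-phrase is extracted from inside a wh-island (introduced by "if"), which blocks movement.
In A, the extraction path crosses only that-complement boundaries, which are transparent.
So A is grammatical.

A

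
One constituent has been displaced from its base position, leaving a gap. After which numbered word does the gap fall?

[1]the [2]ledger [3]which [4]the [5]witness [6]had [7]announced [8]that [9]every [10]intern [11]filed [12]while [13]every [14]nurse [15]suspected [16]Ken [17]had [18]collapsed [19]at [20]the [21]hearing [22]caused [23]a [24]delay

The displaced element is "the ledger" (word 2).
It is linked across 1 clause boundary (that).
It functions as the direct object of "filed", so the gap sits immediately after word 11 ("filed").
Base order: The witness had announced that every intern filed the ledger while every nurse suspected Ken had collapsed at the hearing.

11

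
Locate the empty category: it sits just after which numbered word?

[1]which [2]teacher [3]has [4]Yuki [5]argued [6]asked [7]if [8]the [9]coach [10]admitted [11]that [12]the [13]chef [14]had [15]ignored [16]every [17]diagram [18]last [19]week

5

The displaced element is "which teacher" (word 2).
It is linked across 1 clause boundary (Ø).
It functions as the subject of "asked", so the gap sits immediately after word 5 ("argued").
Base order: Yuki has argued that which teacher asked if the coach admitted that the chef had ignored every diagram last week.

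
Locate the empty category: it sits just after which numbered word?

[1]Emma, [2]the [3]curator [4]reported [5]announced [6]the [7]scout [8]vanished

The displaced element is "Emma" (word 1).
It is linked across 1 clause boundary (Ø).
It functions as the subject of "announced", so the gap sits immediately after word 4 ("reported").
Base order: The curator reported Emma announced the scout vanished.

4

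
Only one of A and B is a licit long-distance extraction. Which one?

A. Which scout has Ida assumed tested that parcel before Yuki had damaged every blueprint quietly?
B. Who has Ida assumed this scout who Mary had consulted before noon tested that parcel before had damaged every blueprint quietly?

A

In B, the wh-phrase is extracted from inside an adjunct island (introduced by "before"), which blocks movement.
In A, the extraction path crosses only that-complement boundaries, which are transparent.
So A is grammatical.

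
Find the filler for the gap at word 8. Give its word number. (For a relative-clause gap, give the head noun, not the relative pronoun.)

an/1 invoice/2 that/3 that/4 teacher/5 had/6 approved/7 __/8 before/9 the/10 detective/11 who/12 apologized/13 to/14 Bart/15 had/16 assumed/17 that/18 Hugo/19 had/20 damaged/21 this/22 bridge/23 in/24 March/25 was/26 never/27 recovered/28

The gap at 8 is the object of "approved", inside a relative clause.
The relative pronoun is "that" (word 3); it is bound by the head noun immediately before it.
Its filler is the head noun "invoice", at word 2.

2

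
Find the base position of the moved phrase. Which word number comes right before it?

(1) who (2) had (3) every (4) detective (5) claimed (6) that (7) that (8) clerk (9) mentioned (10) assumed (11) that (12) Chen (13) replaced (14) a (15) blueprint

9

The displaced element is "who" (word 1).
It is linked across 2 clause boundaries (that → Ø).
It functions as the subject of "assumed", so the gap sits immediately after word 9 ("mentioned").
Base order: Every detective had claimed that that clerk mentioned that who assumed that Chen replaced a blueprint.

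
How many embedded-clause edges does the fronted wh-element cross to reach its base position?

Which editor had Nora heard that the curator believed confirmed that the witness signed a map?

"which editor" is extracted from the subject of "confirmed".
Boundaries crossed, outermost first: [that], [Ø] — 2 in total.

2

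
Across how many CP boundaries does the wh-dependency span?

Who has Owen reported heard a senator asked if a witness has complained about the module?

1

"who" is extracted from the subject of "heard".
Boundaries crossed, outermost first: [Ø] — 1 in total.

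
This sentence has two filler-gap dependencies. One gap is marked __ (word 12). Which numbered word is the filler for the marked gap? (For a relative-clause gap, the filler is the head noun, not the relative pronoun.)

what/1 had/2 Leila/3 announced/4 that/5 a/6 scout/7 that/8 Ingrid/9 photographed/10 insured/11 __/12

1

The marked gap is the direct object of "insured".
Its filler is the fronted wh-phrase "what", at word 1.
(The other dependency links word 7 to a gap after word 10.)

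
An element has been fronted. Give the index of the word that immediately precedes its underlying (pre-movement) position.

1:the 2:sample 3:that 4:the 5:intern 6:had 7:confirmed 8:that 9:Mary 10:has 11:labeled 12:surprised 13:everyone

11

The displaced element is "the sample" (word 2).
It is linked across 1 clause boundary (that).
It functions as the direct object of "labeled", so the gap sits immediately after word 11 ("labeled").
Base order: The intern had confirmed that Mary has labeled the sample.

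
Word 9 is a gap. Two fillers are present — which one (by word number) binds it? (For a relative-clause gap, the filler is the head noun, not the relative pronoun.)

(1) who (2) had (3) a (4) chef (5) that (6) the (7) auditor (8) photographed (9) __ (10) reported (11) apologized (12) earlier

4

The marked gap is inside the relative clause, the direct object of "photographed".
Its filler is the head noun "chef" (via "that"), at word 4.
(The other dependency links word 1 to a gap after word 10.)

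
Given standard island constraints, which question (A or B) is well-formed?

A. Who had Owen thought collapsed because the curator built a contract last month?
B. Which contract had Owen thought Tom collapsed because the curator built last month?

In B, the wh-phrase is extracted from inside an adjunct island (introduced by "because"), which blocks movement.
In A, the extraction path crosses only that-complement boundaries, which are transparent.
So A is grammatical.

A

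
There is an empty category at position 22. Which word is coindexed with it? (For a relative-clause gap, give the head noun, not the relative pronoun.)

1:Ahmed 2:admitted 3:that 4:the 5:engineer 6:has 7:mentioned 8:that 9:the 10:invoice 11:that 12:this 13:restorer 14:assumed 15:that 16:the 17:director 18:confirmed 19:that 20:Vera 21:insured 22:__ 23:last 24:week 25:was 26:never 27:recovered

10

The gap at 22 is the object of "insured", inside a relative clause.
The relative pronoun is "that" (word 11); it is bound by the head noun immediately before it.
Its filler is the head noun "invoice", at word 10.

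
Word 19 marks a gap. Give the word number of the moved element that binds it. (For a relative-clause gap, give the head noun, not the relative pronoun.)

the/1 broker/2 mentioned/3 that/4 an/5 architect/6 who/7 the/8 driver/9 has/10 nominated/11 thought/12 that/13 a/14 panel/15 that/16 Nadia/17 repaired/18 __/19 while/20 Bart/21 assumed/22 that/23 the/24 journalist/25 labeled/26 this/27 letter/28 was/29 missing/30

15

The gap at 19 is the object of "repaired", inside a relative clause.
The relative pronoun is "that" (word 16); it is bound by the head noun immediately before it.
Its filler is the head noun "panel", at word 15.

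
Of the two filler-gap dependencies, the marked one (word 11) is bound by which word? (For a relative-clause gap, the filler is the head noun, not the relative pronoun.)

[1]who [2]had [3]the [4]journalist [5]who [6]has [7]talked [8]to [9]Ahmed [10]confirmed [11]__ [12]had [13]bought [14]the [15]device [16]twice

The marked gap is the subject of "bought".
Its filler is the fronted wh-phrase "who", at word 1.
(The other dependency links word 4 to a gap after word 5.)

1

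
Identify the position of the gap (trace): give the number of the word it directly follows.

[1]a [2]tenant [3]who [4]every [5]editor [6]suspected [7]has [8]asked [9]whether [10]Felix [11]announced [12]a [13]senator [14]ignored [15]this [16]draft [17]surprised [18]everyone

6

The displaced element is "a tenant" (word 2).
It is linked across 1 clause boundary (Ø).
It functions as the subject of "asked", so the gap sits immediately after word 6 ("suspected").
Base order: Every editor suspected that a tenant has asked whether Felix announced a senator ignored this draft.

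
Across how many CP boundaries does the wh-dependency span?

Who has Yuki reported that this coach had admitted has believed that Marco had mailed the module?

2

"who" is extracted from the subject of "believed".
Boundaries crossed, outermost first: [that], [Ø] — 2 in total.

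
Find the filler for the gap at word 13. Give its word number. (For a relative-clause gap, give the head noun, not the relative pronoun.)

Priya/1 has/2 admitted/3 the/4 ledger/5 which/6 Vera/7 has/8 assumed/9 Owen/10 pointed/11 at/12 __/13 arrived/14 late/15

The gap at 13 is the prepositional object of "pointed", inside a relative clause.
The relative pronoun is "which" (word 6); it is bound by the head noun immediately before it.
Its filler is the head noun "ledger", at word 5.

5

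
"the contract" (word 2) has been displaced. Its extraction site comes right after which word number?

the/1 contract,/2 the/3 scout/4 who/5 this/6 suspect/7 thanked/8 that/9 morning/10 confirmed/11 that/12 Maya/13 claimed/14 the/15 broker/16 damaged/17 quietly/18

17

The displaced element is "the contract" (word 2).
It is linked across 2 clause boundaries (that → Ø).
It functions as the direct object of "damaged", so the gap sits immediately after word 17 ("damaged").
Base order: The scout who this suspect thanked that morning confirmed that Maya claimed the broker damaged the contract quietly.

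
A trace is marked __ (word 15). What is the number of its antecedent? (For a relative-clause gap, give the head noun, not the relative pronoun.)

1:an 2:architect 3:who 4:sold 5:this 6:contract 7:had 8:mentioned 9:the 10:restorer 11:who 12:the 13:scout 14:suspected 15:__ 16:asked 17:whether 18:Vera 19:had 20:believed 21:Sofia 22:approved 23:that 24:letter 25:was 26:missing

The gap at 15 is the subject of "asked", inside a relative clause.
The relative pronoun is "who" (word 11); it is bound by the head noun immediately before it.
Its filler is the head noun "restorer", at word 10.

10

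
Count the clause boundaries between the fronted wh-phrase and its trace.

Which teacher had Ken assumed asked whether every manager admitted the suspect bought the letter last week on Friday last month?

1

"which teacher" is extracted from the subject of "asked".
Boundaries crossed, outermost first: [Ø] — 1 in total.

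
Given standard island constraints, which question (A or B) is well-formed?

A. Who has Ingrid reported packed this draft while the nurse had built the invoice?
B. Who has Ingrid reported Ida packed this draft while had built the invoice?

In B, the wh-phrase is extracted from inside an adjunct island (introduced by "while"), which blocks movement.
In A, the extraction path crosses only that-complement boundaries, which are transparent.
So A is grammatical.

A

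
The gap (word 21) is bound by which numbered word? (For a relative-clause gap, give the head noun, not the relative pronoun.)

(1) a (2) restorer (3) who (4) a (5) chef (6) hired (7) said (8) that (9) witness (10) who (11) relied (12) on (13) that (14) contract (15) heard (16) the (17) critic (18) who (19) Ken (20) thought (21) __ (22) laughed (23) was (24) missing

The gap at 21 is the subject of "laughed", inside a relative clause.
The relative pronoun is "who" (word 18); it is bound by the head noun immediately before it.
Its filler is the head noun "critic", at word 17.

17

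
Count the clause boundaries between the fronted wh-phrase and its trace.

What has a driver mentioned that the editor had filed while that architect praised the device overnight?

1

"what" is extracted from the object of "filed".
Boundaries crossed, outermost first: [that] — 1 in total.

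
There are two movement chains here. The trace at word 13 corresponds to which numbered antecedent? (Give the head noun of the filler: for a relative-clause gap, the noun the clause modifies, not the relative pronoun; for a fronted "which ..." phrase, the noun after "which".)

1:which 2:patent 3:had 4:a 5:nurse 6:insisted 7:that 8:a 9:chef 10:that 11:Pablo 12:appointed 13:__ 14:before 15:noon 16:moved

The marked gap is inside the relative clause, the direct object of "appointed".
Its filler is the head noun "chef" (via "that"), at word 9.
(The other dependency links word 2 to a gap after word 16.)

9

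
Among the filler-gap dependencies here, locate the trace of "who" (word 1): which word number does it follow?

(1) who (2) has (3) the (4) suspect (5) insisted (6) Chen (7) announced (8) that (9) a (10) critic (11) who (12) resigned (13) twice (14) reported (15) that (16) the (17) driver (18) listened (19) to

19

The displaced element is "who" (word 1).
It is linked across 3 clause boundaries (Ø → that → that).
It functions as the object of the preposition "to" of "listened", so the gap sits immediately after word 19 ("to").
Base order: The suspect has insisted Chen announced that a critic who resigned twice reported that the driver listened to who.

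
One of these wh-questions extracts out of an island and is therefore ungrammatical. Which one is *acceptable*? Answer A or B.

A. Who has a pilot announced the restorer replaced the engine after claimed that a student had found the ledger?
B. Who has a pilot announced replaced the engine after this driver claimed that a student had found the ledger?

In A, the wh-phrase is extracted from inside an adjunct island (introduced by "after"), which blocks movement.
In B, the extraction path crosses only that-complement boundaries, which are transparent.
So B is grammatical.

B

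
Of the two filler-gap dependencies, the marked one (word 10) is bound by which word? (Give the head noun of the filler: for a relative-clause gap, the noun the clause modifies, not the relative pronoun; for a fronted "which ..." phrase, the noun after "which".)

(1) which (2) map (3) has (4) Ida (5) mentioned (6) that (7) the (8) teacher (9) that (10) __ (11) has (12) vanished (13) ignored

8

The marked gap is inside the relative clause, the subject of "vanished".
Its filler is the head noun "teacher" (via "that"), at word 8.
(The other dependency links word 2 to a gap after word 13.)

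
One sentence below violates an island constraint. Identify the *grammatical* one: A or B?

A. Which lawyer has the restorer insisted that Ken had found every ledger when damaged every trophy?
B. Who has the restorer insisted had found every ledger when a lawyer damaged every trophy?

In A, the wh-phrase is extracted from inside an adjunct island (introduced by "when"), which blocks movement.
In B, the extraction path crosses only that-complement boundaries, which are transparent.
So B is grammatical.

B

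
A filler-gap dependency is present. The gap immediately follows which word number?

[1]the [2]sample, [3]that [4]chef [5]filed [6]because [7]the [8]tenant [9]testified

The displaced element is "the sample" (word 2).
It functions as the direct object of "filed", so the gap sits immediately after word 5 ("filed").
Base order: That chef filed the sample because the tenant testified.

5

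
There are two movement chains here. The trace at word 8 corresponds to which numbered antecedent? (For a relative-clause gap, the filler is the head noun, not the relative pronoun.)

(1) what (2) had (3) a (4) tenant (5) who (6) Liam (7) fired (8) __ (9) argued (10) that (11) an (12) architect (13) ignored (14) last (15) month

4

The marked gap is inside the relative clause, the direct object of "fired".
Its filler is the head noun "tenant" (via "who"), at word 4.
(The other dependency links word 1 to a gap after word 13.)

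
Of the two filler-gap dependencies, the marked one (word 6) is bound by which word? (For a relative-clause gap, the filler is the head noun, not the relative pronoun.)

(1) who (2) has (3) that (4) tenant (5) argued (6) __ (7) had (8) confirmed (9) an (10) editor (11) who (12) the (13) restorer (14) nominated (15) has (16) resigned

1

The marked gap is the subject of "confirmed".
Its filler is the fronted wh-phrase "who", at word 1.
(The other dependency links word 10 to a gap after word 14.)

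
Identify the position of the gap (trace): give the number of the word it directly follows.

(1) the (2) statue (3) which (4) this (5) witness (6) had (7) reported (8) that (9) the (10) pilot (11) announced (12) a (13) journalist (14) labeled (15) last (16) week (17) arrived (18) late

14

The displaced element is "the statue" (word 2).
It is linked across 2 clause boundaries (that → Ø).
It functions as the direct object of "labeled", so the gap sits immediately after word 14 ("labeled").
Base order: This witness had reported that the pilot announced a journalist labeled the statue last week.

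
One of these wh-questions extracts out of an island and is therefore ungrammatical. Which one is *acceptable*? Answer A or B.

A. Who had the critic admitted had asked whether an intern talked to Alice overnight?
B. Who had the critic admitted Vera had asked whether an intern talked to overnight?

In B, the wh-phrase is extracted from inside a wh-island (introduced by "whether"), which blocks movement.
In A, the extraction path crosses only that-complement boundaries, which are transparent.
So A is grammatical.

A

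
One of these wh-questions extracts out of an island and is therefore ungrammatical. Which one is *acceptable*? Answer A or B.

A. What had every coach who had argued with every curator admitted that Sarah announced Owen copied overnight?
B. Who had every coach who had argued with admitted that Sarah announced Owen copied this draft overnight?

In B, the wh-phrase is extracted from inside a complex-NP island (relative clause) (introduced by "who"), which blocks movement.
In A, the extraction path crosses only that-complement boundaries, which are transparent.
So A is grammatical.

A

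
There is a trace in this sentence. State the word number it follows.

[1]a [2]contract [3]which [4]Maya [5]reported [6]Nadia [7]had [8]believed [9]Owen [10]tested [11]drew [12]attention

The displaced element is "a contract" (word 2).
It is linked across 2 clause boundaries (Ø → Ø).
It functions as the direct object of "tested", so the gap sits immediately after word 10 ("tested").
Base order: Maya reported Nadia had believed Owen tested a contract.

10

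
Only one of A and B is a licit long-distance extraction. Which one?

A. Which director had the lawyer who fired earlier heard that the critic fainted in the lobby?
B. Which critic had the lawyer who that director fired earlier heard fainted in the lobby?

In A, the wh-phrase is extracted from inside a complex-NP island (relative clause) (introduced by "who"), which blocks movement.
In B, the extraction path crosses only that-complement boundaries, which are transparent.
So B is grammatical.

B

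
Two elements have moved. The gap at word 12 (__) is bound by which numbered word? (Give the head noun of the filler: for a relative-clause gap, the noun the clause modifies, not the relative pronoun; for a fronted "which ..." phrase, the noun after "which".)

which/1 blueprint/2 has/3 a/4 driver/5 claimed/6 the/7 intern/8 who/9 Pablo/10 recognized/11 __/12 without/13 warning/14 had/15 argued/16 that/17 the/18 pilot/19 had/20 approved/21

8

The marked gap is inside the relative clause, the direct object of "recognized".
Its filler is the head noun "intern" (via "who"), at word 8.
(The other dependency links word 2 to a gap after word 21.)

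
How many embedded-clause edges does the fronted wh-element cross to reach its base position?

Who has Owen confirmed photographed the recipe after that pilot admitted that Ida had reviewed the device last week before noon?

1

"who" is extracted from the subject of "photographed".
Boundaries crossed, outermost first: [Ø] — 1 in total.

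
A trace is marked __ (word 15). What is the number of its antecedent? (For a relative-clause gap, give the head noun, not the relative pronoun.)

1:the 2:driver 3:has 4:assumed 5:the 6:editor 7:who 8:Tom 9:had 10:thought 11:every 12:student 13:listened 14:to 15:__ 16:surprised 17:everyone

6

The gap at 15 is the prepositional object of "listened", inside a relative clause.
The relative pronoun is "who" (word 7); it is bound by the head noun immediately before it.
Its filler is the head noun "editor", at word 6.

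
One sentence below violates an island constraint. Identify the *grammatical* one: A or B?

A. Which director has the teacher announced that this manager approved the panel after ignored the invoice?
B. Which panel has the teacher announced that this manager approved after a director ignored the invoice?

B

In A, the wh-phrase is extracted from inside an adjunct island (introduced by "after"), which blocks movement.
In B, the extraction path crosses only that-complement boundaries, which are transparent.
So B is grammatical.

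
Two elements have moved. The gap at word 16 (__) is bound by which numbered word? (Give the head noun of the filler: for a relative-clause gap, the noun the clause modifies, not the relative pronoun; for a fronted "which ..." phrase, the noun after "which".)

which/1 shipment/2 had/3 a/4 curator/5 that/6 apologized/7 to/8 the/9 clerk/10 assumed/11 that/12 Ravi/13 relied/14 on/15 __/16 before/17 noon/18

2

The marked gap is the object of the preposition "on" of "relied".
Its filler is the fronted wh-phrase "which shipment", at word 2.
(The other dependency links word 5 to a gap after word 6.)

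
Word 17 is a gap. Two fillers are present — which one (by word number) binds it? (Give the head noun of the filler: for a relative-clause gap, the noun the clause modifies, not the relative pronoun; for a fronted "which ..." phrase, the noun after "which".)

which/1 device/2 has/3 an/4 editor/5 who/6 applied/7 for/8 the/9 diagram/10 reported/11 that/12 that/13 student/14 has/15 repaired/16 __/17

2

The marked gap is the direct object of "repaired".
Its filler is the fronted wh-phrase "which device", at word 2.
(The other dependency links word 5 to a gap after word 6.)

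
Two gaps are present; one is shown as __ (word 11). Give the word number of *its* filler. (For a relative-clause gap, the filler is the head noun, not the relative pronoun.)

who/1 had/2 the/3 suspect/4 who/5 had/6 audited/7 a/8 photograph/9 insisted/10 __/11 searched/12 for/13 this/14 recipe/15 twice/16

The marked gap is the subject of "searched".
Its filler is the fronted wh-phrase "who", at word 1.
(The other dependency links word 4 to a gap after word 5.)

1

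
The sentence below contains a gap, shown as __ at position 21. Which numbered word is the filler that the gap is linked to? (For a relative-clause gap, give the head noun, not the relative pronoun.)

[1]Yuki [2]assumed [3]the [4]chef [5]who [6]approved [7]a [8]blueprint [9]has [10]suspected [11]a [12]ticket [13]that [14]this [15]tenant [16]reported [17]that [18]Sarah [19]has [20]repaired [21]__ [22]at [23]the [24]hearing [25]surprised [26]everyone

12

The gap at 21 is the object of "repaired", inside a relative clause.
The relative pronoun is "that" (word 13); it is bound by the head noun immediately before it.
Its filler is the head noun "ticket", at word 12.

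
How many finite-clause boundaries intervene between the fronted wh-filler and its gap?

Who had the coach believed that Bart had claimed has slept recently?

"who" is extracted from the subject of "slept".
Boundaries crossed, outermost first: [that], [Ø] — 2 in total.

2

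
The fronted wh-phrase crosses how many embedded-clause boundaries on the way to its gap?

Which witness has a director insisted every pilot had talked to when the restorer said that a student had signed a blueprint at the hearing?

1

"which witness" is extracted from the PP object of "talked".
Boundaries crossed, outermost first: [Ø] — 1 in total.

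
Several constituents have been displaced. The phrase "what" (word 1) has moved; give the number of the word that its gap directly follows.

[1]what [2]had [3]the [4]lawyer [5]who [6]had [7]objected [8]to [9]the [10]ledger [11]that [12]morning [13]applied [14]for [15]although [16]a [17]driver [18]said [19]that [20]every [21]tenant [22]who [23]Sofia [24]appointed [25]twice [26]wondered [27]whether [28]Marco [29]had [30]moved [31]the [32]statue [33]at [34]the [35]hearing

The displaced element is "what" (word 1).
It functions as the object of the preposition "for" of "applied", so the gap sits immediately after word 14 ("for").
Base order: The lawyer who had objected to the ledger that morning had applied for what although a driver said that every tenant who Sofia appointed twice wondered whether Marco had moved the statue at the hearing.

14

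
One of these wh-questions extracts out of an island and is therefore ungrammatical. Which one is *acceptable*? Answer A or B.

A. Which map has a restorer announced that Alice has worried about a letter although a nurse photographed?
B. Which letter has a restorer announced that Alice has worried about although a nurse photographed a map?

B

In A, the wh-phrase is extracted from inside an adjunct island (introduced by "although"), which blocks movement.
In B, the extraction path crosses only that-complement boundaries, which are transparent.
So B is grammatical.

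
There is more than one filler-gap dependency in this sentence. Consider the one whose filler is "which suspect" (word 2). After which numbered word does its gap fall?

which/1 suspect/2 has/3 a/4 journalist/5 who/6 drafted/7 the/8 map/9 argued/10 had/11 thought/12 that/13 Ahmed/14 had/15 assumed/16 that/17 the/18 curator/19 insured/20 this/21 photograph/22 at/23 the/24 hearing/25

The displaced element is "which suspect" (word 2).
It is linked across 1 clause boundary (Ø).
It functions as the subject of "thought", so the gap sits immediately after word 10 ("argued").
Base order: A journalist who drafted the map has argued that which suspect had thought that Ahmed had assumed that the curator insured this photograph at the hearing.

10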